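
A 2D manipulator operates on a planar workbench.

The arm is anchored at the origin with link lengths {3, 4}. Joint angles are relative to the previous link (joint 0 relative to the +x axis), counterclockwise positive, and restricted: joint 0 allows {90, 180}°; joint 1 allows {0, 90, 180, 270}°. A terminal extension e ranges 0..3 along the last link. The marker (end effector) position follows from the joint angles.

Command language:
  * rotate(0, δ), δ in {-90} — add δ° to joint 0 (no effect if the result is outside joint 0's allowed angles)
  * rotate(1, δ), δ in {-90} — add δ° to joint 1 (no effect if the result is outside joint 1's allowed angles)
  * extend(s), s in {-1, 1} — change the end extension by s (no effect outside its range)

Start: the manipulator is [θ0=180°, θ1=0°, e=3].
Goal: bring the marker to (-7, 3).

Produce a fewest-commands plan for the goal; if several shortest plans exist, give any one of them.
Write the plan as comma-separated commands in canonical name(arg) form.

rotate(1, -90), rotate(1, -90), rotate(1, -90), rotate(0, -90)

begin: [θ0=180°, θ1=0°, e=3]
1. rotate(1, -90) → [θ0=180°, θ1=270°, e=3]
2. rotate(1, -90) → [θ0=180°, θ1=180°, e=3]
3. rotate(1, -90) → [θ0=180°, θ1=90°, e=3]
4. rotate(0, -90) → [θ0=90°, θ1=90°, e=3]
minimal: 4 command(s), checked below 4.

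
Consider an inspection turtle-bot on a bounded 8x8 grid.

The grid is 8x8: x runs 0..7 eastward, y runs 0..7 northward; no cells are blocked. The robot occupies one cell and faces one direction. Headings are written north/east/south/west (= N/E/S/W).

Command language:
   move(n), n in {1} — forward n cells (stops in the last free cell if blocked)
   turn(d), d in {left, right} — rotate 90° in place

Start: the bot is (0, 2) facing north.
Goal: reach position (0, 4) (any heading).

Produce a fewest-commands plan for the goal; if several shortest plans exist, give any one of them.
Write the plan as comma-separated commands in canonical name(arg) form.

move(1), move(1)

start: (0, 2) facing north
t=1 move(1) ⇒ (0, 3) facing north
t=2 move(1) ⇒ (0, 4) facing north
shorter routes all fall short; 2 is best.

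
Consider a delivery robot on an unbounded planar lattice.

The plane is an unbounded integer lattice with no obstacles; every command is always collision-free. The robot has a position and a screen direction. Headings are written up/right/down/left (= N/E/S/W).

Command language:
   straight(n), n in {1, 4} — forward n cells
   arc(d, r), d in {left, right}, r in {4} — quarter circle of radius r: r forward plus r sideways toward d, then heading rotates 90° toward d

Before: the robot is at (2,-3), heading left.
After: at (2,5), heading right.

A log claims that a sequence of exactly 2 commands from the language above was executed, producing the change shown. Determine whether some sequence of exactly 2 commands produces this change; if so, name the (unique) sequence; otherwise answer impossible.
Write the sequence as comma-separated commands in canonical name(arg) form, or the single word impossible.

arc(right, 4), arc(right, 4)

key: position moved to (2,5) AND the heading swung to E — translation plus rotation needed
t0: at (2,-3), heading left
[1] after arc(right, 4): at (-2,1), heading up
[2] after arc(right, 4): at (2,5), heading right
no other 2-command option fits: unique.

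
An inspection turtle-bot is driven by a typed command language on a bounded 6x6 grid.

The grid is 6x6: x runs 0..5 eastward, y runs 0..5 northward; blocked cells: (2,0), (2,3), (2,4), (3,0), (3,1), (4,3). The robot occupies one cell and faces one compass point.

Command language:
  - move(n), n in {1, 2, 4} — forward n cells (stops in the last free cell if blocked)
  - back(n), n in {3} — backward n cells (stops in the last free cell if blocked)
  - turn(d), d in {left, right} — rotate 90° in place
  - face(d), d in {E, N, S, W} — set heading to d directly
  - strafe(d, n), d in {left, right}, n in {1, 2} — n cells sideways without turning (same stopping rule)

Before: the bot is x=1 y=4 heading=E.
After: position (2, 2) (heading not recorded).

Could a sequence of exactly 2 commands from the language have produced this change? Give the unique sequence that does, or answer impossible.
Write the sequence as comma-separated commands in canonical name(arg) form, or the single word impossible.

key: order matters: swapping strafe(right, 2) and move(1) lands elsewhere
start: x=1 y=4 heading=E
[1] after strafe(right, 2): x=1 y=2 heading=E
[2] after move(1): x=2 y=2 heading=E
uniquely the one of 196 2-step routes that fits.

strafe(right, 2), move(1)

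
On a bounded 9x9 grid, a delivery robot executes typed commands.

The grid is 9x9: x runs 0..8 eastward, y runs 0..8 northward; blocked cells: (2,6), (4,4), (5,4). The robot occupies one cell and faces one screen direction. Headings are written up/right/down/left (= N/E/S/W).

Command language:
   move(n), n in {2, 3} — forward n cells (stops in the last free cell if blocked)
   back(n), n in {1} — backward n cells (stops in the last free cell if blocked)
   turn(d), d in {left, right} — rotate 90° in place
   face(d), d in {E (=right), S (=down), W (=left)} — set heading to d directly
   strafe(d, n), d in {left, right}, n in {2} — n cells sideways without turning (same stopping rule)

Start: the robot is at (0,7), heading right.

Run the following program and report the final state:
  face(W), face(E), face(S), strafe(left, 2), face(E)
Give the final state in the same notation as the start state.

begin: at (0,7), heading right
1. face(W) → at (0,7), heading left
2. face(E) → at (0,7), heading right
3. face(S) → at (0,7), heading down
4. strafe(left, 2) → at (2,7), heading down
5. face(E) → at (2,7), heading right

at (2,7), heading right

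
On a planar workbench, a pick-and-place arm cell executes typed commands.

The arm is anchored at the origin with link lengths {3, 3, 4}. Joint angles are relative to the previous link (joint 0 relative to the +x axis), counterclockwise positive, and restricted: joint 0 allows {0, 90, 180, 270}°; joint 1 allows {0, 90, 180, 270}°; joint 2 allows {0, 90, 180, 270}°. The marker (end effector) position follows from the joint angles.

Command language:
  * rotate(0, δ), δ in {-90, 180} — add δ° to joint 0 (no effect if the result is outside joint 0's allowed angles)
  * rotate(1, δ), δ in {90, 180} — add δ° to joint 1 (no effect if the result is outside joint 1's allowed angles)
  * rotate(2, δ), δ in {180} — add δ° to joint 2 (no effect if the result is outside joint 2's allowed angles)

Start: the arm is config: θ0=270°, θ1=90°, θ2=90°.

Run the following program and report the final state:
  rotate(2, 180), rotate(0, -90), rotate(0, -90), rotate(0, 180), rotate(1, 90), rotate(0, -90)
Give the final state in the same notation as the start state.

from: config: θ0=270°, θ1=90°, θ2=90°
t=1 rotate(2, 180) ⇒ config: θ0=270°, θ1=90°, θ2=270°
t=2 rotate(0, -90) ⇒ config: θ0=180°, θ1=90°, θ2=270°
t=3 rotate(0, -90) ⇒ config: θ0=90°, θ1=90°, θ2=270°
t=4 rotate(0, 180) ⇒ config: θ0=270°, θ1=90°, θ2=270°
t=5 rotate(1, 90) ⇒ config: θ0=270°, θ1=180°, θ2=270°
t=6 rotate(0, -90) ⇒ config: θ0=180°, θ1=180°, θ2=270°

config: θ0=180°, θ1=180°, θ2=270°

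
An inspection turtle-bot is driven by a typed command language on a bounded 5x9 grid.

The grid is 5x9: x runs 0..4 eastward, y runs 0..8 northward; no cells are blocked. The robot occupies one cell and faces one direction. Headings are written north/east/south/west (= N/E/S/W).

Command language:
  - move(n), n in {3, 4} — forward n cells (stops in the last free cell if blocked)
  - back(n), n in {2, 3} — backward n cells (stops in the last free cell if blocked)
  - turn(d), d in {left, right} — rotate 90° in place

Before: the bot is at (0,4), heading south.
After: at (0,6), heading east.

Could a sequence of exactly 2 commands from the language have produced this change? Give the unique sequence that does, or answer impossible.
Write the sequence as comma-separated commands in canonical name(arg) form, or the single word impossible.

back(2), turn(left)

key: cell and facing (now E) both changed — the 2 commands mix motion and turning
begin: at (0,4), heading south
1. back(2) → at (0,6), heading south
2. turn(left) → at (0,6), heading east
no rival 2-sequence matches.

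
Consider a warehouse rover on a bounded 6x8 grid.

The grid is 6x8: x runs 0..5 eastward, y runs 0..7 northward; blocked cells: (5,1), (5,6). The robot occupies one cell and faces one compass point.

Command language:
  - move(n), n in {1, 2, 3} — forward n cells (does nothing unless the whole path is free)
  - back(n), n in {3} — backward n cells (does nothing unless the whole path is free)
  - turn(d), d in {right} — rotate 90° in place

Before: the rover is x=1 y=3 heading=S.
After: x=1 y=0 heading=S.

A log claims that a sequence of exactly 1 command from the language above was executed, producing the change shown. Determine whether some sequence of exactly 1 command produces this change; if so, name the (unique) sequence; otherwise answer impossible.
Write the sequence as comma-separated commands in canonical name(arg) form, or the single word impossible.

move(3)

key: heading stays S — the single command does not turn
initial: x=1 y=3 heading=S
[1] after move(3): x=1 y=0 heading=S
uniquely the one of 5 1-step routes that fits.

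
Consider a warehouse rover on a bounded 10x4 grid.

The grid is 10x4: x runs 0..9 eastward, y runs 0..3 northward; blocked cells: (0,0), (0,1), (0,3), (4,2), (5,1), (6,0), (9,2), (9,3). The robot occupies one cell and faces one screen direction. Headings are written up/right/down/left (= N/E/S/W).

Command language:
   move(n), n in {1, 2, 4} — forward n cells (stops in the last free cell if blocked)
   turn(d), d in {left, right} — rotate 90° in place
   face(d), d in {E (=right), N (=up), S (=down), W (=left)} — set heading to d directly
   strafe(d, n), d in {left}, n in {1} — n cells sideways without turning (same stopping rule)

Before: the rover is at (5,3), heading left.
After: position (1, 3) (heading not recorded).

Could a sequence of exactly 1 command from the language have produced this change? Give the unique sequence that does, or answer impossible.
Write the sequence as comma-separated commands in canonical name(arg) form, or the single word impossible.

move(4)

initial: at (5,3), heading left
t=1 move(4) ⇒ at (1,3), heading left
uniquely the one of 10 1-step routes that fits.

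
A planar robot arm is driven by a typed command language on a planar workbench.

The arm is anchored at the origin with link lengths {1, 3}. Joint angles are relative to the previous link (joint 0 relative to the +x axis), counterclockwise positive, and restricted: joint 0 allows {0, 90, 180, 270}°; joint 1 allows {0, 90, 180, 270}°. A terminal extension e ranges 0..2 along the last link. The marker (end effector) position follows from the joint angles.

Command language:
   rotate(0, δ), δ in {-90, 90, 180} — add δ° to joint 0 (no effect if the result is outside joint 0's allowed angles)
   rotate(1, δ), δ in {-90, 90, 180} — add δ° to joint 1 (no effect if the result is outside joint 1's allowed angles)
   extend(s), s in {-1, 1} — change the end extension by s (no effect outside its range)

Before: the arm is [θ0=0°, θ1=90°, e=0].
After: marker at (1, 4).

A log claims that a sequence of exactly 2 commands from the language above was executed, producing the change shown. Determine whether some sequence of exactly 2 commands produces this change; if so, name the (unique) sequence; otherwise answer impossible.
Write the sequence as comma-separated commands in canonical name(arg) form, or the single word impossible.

extend(-1), extend(1)

key: order matters: swapping extend(-1) and extend(1) lands elsewhere
begin: [θ0=0°, θ1=90°, e=0]
[1] after extend(-1): [θ0=0°, θ1=90°, e=0]
[2] after extend(1): [θ0=0°, θ1=90°, e=1]
no rival 2-sequence matches.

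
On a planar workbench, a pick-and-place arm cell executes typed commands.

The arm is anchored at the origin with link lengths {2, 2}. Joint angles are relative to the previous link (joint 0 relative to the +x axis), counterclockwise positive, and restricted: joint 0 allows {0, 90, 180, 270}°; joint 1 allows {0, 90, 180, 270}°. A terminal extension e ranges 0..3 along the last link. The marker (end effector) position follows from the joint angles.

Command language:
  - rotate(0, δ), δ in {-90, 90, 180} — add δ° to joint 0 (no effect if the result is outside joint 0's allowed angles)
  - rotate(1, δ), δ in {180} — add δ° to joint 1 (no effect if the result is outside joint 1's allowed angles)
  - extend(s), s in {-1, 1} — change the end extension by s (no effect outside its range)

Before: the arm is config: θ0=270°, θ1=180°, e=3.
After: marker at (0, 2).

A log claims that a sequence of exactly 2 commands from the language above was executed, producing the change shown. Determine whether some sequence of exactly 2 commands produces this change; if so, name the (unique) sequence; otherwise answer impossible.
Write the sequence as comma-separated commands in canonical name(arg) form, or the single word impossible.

extend(1), extend(-1)

key: order matters: swapping extend(1) and extend(-1) lands elsewhere
initial: config: θ0=270°, θ1=180°, e=3
t=1 extend(1) ⇒ config: θ0=270°, θ1=180°, e=3
t=2 extend(-1) ⇒ config: θ0=270°, θ1=180°, e=2
uniquely the one of 36 2-step routes that fits.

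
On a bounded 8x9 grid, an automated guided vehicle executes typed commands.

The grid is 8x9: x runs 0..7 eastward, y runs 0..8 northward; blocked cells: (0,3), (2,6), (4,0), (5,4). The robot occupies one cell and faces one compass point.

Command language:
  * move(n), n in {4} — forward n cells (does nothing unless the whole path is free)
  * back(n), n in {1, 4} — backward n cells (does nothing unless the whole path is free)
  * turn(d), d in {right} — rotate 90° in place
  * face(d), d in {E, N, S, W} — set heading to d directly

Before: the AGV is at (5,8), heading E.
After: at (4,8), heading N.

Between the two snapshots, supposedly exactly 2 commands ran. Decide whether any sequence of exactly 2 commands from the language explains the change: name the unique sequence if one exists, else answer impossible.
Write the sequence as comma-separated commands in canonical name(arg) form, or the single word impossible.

key: order matters: swapping back(1) and face(N) lands elsewhere
initial: at (5,8), heading E
1. back(1) → at (4,8), heading E
2. face(N) → at (4,8), heading N
all 64 alternatives checked — unique.

back(1), face(N)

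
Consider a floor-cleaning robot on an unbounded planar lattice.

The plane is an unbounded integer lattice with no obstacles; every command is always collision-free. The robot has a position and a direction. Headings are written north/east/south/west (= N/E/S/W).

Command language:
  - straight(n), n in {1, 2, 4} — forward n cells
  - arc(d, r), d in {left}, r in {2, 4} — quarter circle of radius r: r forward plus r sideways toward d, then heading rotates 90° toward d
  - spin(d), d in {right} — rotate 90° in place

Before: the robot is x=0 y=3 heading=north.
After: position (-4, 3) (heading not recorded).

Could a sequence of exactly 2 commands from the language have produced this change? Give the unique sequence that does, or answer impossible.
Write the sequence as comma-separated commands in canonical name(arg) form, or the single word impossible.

arc(left, 2), arc(left, 2)

t0: x=0 y=3 heading=north
1. arc(left, 2) → x=-2 y=5 heading=west
2. arc(left, 2) → x=-4 y=3 heading=south
all 36 alternatives checked — unique.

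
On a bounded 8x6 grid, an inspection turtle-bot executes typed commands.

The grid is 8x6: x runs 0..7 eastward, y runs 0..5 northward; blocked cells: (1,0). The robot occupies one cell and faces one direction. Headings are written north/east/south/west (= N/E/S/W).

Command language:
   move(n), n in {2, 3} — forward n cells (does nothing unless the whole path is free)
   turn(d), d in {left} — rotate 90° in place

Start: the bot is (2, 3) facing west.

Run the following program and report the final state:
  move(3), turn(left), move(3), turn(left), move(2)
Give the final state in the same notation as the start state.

begin: (2, 3) facing west
step 1 (move(3)): (2, 3) facing west
step 2 (turn(left)): (2, 3) facing south
step 3 (move(3)): (2, 0) facing south
step 4 (turn(left)): (2, 0) facing east
step 5 (move(2)): (4, 0) facing east

(4, 0) facing east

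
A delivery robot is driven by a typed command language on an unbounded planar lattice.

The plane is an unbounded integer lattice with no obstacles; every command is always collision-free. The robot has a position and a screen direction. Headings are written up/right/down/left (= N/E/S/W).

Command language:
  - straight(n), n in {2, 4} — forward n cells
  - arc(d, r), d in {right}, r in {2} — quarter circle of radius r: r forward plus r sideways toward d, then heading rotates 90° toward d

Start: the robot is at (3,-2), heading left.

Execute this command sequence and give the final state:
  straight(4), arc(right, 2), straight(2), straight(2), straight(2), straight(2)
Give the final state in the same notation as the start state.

initial: at (3,-2), heading left
[1] after straight(4): at (-1,-2), heading left
[2] after arc(right, 2): at (-3,0), heading up
[3] after straight(2): at (-3,2), heading up
[4] after straight(2): at (-3,4), heading up
[5] after straight(2): at (-3,6), heading up
[6] after straight(2): at (-3,8), heading up

at (-3,8), heading up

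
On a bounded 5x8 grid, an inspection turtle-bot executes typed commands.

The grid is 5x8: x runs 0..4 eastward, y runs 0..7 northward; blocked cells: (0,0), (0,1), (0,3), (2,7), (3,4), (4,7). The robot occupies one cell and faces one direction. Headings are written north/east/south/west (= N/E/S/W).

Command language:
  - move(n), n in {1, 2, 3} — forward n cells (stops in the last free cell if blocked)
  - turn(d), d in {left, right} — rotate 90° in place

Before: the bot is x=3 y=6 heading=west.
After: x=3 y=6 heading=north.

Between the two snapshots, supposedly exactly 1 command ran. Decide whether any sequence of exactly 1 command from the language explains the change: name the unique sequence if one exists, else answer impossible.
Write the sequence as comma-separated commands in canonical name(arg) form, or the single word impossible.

turn(right)

key: (3,6) unchanged — the single command moves nothing
begin: x=3 y=6 heading=west
1. turn(right) → x=3 y=6 heading=north
all 5 alternatives checked — unique.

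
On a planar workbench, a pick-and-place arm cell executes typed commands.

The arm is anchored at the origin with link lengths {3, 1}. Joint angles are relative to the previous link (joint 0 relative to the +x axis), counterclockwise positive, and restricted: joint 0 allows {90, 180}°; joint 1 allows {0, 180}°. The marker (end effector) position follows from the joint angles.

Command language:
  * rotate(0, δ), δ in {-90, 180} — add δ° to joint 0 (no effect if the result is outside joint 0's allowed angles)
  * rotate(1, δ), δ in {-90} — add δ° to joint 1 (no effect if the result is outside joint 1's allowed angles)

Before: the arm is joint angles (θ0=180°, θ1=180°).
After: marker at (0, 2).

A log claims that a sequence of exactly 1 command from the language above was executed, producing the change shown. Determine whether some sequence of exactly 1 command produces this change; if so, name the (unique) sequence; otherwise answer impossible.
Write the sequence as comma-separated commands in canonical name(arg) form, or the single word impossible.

rotate(0, -90)

t0: joint angles (θ0=180°, θ1=180°)
1. rotate(0, -90) → joint angles (θ0=90°, θ1=180°)
no rival 1-sequence matches.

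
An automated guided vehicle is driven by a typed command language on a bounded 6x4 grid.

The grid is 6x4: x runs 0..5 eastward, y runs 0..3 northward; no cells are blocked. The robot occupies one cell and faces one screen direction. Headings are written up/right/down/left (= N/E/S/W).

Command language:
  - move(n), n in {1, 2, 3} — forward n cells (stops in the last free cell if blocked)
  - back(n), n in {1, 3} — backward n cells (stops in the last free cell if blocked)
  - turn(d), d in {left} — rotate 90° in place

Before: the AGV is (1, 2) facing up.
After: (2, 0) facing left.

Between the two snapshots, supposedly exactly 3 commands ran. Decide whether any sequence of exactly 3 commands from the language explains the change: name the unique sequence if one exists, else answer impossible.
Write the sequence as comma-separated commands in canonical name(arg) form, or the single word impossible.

key: cell and facing (now W) both changed — the 3 commands mix motion and turning
begin: (1, 2) facing up
[1] after back(3): (1, 0) facing up
[2] after turn(left): (1, 0) facing left
[3] after back(1): (2, 0) facing left
uniquely the one of 216 3-step routes that fits.

back(3), turn(left), back(1)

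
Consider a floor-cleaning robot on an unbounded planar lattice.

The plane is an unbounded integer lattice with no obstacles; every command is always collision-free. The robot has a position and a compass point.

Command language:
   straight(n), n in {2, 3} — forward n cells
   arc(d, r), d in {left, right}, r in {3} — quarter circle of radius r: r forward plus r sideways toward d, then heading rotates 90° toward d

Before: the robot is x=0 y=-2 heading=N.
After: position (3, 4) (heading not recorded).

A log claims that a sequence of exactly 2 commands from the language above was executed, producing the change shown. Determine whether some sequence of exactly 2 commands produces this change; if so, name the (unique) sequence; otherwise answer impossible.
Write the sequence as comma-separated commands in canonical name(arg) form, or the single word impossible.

key: running arc(right, 3) before straight(3) would end elsewhere — order is forced
t0: x=0 y=-2 heading=N
1. straight(3) → x=0 y=1 heading=N
2. arc(right, 3) → x=3 y=4 heading=E
no rival 2-sequence matches.

straight(3), arc(right, 3)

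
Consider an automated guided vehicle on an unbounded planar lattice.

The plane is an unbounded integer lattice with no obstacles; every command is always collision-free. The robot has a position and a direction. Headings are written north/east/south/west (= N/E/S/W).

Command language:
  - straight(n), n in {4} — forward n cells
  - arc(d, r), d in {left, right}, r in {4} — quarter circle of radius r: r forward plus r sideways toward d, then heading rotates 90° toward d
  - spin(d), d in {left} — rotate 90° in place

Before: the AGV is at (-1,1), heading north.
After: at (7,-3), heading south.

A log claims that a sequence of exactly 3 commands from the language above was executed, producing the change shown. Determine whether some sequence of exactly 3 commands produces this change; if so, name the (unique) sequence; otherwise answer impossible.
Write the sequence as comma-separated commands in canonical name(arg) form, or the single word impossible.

arc(right, 4), arc(right, 4), straight(4)

key: cell and facing (now S) both changed — the 3 commands mix motion and turning
t0: at (-1,1), heading north
1. arc(right, 4) → at (3,5), heading east
2. arc(right, 4) → at (7,1), heading south
3. straight(4) → at (7,-3), heading south
no rival 3-sequence matches.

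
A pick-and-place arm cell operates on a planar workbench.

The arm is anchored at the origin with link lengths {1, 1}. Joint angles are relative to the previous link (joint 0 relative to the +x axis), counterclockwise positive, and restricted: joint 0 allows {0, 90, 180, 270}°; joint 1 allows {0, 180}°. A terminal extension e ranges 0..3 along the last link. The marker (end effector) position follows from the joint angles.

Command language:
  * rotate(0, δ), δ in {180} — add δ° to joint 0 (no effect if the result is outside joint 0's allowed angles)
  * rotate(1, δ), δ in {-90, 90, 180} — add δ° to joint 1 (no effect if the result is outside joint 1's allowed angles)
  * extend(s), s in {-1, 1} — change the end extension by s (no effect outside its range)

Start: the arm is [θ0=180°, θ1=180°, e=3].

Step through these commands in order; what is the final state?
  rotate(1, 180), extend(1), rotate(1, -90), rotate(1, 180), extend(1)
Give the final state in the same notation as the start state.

from: [θ0=180°, θ1=180°, e=3]
1. rotate(1, 180) → [θ0=180°, θ1=0°, e=3]
2. extend(1) → [θ0=180°, θ1=0°, e=3]
3. rotate(1, -90) → [θ0=180°, θ1=0°, e=3]
4. rotate(1, 180) → [θ0=180°, θ1=180°, e=3]
5. extend(1) → [θ0=180°, θ1=180°, e=3]

[θ0=180°, θ1=180°, e=3]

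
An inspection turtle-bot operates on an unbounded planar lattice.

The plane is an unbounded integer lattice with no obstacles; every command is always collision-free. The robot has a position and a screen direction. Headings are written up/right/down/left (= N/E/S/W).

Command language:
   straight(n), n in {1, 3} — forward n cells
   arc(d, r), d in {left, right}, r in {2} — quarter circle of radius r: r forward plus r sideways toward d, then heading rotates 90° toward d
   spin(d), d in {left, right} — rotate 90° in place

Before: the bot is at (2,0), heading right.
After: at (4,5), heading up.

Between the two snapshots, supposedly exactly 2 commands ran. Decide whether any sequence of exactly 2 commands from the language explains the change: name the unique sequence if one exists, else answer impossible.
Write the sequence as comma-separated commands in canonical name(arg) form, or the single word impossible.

arc(left, 2), straight(3)

key: running straight(3) before arc(left, 2) would end elsewhere — order is forced
from: at (2,0), heading right
[1] after arc(left, 2): at (4,2), heading up
[2] after straight(3): at (4,5), heading up
no other 2-command option fits: unique.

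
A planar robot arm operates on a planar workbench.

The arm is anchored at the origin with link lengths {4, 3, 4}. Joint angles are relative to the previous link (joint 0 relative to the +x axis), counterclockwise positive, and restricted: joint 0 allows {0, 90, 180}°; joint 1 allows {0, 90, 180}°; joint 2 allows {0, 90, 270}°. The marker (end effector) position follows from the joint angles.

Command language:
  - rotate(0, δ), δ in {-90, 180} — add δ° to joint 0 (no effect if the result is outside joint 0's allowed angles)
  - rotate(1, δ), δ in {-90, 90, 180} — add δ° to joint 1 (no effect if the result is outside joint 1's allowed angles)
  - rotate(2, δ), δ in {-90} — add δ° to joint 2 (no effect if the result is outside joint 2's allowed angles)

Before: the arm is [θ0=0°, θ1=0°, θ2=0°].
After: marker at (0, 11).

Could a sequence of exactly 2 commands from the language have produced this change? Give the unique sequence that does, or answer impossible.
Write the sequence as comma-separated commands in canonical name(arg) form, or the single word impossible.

rotate(0, 180), rotate(0, -90)

key: running rotate(0, -90) before rotate(0, 180) would end elsewhere — order is forced
from: [θ0=0°, θ1=0°, θ2=0°]
[1] after rotate(0, 180): [θ0=180°, θ1=0°, θ2=0°]
[2] after rotate(0, -90): [θ0=90°, θ1=0°, θ2=0°]
no other 2-command option fits: unique.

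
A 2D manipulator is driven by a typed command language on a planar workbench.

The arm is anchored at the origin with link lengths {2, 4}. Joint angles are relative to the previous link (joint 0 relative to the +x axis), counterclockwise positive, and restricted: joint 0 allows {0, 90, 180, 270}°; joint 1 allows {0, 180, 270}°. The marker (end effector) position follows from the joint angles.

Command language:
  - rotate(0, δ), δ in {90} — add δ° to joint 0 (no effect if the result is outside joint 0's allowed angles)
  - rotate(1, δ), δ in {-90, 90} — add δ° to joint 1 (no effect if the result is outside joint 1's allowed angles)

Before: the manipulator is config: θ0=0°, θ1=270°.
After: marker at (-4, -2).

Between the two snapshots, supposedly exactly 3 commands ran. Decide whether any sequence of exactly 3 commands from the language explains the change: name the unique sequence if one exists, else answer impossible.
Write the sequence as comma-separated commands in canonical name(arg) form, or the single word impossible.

rotate(0, 90), rotate(0, 90), rotate(0, 90)

from: config: θ0=0°, θ1=270°
step 1 (rotate(0, 90)): config: θ0=90°, θ1=270°
step 2 (rotate(0, 90)): config: θ0=180°, θ1=270°
step 3 (rotate(0, 90)): config: θ0=270°, θ1=270°
all 27 alternatives checked — unique.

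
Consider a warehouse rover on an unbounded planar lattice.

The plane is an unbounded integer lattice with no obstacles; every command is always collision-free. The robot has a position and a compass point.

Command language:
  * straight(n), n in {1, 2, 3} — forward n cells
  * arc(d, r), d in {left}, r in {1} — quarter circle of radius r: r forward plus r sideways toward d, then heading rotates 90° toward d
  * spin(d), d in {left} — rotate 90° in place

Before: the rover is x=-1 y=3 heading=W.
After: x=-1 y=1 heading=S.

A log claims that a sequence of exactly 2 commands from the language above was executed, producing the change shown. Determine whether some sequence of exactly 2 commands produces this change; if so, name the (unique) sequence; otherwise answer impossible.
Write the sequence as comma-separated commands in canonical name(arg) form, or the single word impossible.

spin(left), straight(2)

key: running straight(2) before spin(left) would end elsewhere — order is forced
begin: x=-1 y=3 heading=W
1. spin(left) → x=-1 y=3 heading=S
2. straight(2) → x=-1 y=1 heading=S
all 25 alternatives checked — unique.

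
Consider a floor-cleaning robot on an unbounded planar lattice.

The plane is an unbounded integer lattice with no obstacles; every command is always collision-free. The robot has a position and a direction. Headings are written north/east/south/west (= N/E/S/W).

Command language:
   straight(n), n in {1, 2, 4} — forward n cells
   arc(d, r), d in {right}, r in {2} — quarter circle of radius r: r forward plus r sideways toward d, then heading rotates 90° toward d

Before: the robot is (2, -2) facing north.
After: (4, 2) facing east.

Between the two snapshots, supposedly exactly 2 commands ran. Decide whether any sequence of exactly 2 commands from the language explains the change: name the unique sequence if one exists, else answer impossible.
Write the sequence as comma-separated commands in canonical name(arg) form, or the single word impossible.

key: order matters: swapping straight(2) and arc(right, 2) lands elsewhere
initial: (2, -2) facing north
1. straight(2) → (2, 0) facing north
2. arc(right, 2) → (4, 2) facing east
all 16 alternatives checked — unique.

straight(2), arc(right, 2)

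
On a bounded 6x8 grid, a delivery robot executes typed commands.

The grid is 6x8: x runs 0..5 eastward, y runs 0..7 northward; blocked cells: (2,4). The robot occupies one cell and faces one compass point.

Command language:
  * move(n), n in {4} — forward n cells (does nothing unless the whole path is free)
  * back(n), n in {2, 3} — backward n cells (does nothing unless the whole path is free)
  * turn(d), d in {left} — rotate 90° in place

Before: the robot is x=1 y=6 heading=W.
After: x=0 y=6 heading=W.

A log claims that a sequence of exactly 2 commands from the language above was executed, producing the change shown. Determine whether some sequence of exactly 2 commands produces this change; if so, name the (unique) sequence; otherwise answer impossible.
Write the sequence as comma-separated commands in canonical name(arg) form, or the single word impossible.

back(3), move(4)

key: heading stays W — no command in the sequence turns
initial: x=1 y=6 heading=W
1. back(3) → x=4 y=6 heading=W
2. move(4) → x=0 y=6 heading=W
no other 2-command option fits: unique.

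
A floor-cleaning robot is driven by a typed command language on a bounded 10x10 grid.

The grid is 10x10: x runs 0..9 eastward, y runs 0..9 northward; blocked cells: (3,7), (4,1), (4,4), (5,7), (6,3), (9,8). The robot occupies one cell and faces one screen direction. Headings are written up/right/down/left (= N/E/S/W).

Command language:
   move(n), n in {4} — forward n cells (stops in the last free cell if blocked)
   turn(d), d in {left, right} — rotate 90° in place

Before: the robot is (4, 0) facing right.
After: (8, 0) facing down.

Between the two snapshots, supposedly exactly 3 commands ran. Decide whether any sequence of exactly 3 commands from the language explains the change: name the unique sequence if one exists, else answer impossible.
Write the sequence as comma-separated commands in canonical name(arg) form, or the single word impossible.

key: cell and facing (now S) both changed — the 3 commands mix motion and turning
t0: (4, 0) facing right
t=1 move(4) ⇒ (8, 0) facing right
t=2 turn(right) ⇒ (8, 0) facing down
t=3 move(4) ⇒ (8, 0) facing down
no rival 3-sequence matches.

move(4), turn(right), move(4)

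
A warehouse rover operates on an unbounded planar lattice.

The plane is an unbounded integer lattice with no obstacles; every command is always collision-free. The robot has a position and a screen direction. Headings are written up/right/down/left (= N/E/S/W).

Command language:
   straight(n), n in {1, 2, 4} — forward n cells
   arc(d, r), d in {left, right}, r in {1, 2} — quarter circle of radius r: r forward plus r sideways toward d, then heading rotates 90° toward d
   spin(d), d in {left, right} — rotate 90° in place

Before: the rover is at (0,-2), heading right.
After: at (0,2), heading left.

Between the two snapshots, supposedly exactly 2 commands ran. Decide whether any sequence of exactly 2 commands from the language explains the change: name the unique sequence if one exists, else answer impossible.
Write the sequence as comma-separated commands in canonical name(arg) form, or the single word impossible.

arc(left, 2), arc(left, 2)

key: position moved to (0,2) AND the heading swung to W — translation plus rotation needed
begin: at (0,-2), heading right
[1] after arc(left, 2): at (2,0), heading up
[2] after arc(left, 2): at (0,2), heading left
no rival 2-sequence matches.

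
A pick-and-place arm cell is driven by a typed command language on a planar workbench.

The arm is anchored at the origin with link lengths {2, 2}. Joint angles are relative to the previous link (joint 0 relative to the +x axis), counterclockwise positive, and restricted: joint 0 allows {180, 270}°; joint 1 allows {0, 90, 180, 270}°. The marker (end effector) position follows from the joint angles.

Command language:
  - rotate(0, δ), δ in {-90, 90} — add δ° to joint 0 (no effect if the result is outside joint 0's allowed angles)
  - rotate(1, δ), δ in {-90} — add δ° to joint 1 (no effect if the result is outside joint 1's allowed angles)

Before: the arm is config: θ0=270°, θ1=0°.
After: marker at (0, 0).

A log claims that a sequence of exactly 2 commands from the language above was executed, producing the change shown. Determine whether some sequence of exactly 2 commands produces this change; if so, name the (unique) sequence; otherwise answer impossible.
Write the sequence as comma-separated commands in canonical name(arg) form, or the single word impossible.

t0: config: θ0=270°, θ1=0°
[1] after rotate(1, -90): config: θ0=270°, θ1=270°
[2] after rotate(1, -90): config: θ0=270°, θ1=180°
all 9 alternatives checked — unique.

rotate(1, -90), rotate(1, -90)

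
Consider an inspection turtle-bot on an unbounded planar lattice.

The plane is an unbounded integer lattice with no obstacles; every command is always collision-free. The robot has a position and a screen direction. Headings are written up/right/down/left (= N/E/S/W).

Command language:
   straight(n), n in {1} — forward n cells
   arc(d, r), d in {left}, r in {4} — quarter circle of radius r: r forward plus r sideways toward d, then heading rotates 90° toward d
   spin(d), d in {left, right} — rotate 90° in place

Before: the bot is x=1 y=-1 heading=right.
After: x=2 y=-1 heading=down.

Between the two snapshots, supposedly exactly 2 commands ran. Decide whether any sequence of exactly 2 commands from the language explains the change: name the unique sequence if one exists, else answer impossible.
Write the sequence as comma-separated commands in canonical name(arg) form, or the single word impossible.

key: order matters: swapping straight(1) and spin(right) lands elsewhere
initial: x=1 y=-1 heading=right
1. straight(1) → x=2 y=-1 heading=right
2. spin(right) → x=2 y=-1 heading=down
no other 2-command option fits: unique.

straight(1), spin(right)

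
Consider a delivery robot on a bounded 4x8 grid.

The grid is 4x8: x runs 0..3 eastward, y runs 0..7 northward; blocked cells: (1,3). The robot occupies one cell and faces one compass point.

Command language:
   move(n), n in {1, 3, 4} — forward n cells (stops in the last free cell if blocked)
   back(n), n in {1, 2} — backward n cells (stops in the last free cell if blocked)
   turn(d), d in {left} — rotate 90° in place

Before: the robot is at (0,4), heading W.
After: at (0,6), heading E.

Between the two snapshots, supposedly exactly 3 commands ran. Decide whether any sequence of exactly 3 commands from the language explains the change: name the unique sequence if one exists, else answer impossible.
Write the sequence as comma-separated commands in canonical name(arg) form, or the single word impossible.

turn(left), back(2), turn(left)

key: cell and facing (now E) both changed — the 3 commands mix motion and turning
initial: at (0,4), heading W
1. turn(left) → at (0,4), heading S
2. back(2) → at (0,6), heading S
3. turn(left) → at (0,6), heading E
uniquely the one of 216 3-step routes that fits.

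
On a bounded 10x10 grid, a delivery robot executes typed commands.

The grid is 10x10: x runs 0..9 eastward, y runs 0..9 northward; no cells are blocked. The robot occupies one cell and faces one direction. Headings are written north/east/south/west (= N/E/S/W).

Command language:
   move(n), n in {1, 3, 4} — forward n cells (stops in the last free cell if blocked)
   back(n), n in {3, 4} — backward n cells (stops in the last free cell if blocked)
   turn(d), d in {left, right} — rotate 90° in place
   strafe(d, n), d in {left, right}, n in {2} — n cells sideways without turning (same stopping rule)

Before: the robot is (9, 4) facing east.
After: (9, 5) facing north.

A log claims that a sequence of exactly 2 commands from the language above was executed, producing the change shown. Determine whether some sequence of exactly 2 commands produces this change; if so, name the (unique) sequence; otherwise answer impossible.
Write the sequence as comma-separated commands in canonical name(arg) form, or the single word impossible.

turn(left), move(1)

key: position moved to (9,5) AND the heading swung to N — translation plus rotation needed
begin: (9, 4) facing east
[1] after turn(left): (9, 4) facing north
[2] after move(1): (9, 5) facing north
uniquely the one of 81 2-step routes that fits.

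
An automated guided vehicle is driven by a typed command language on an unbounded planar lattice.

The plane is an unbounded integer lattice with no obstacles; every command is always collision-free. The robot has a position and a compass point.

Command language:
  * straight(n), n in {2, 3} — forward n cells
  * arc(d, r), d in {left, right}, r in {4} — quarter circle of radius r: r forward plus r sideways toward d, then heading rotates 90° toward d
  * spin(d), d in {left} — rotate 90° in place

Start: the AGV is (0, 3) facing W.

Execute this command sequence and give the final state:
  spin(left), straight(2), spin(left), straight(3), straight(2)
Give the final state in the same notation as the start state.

begin: (0, 3) facing W
t=1 spin(left) ⇒ (0, 3) facing S
t=2 straight(2) ⇒ (0, 1) facing S
t=3 spin(left) ⇒ (0, 1) facing E
t=4 straight(3) ⇒ (3, 1) facing E
t=5 straight(2) ⇒ (5, 1) facing E

(5, 1) facing E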